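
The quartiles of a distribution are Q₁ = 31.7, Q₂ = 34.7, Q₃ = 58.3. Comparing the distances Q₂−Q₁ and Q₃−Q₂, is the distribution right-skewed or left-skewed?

right-skewed

Q₂ − Q₁ = 3.0;  Q₃ − Q₂ = 23.6
Q₃ − Q₂ > Q₂ − Q₁ ⇒ the upper half is more spread out ⇒ right-skewed.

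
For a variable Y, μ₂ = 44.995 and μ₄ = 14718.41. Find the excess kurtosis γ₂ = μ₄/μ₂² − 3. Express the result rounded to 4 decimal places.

4.2700

μ₂² = 44.995² = 2024.55002
μ₄/μ₂² = 14718.41 / 2024.55002 = 7.26997
γ₂ = 7.26997 − 3 ≈ 4.2700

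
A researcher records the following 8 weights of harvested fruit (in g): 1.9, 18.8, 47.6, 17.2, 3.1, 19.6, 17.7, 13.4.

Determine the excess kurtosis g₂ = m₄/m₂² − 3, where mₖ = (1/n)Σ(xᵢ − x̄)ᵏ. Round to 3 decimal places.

x̄ = 17.4125
Σ(xᵢ − x̄)² = 1379.7088 ⇒ m₂ = 172.46359
Σ(xᵢ − x̄)⁴ = 930595.5077 ⇒ m₄ = 116324.43847
m₂² = 29743.69117
g₂ = m₄/m₂² − 3 = 3.91089 − 3 ≈ 0.911

0.911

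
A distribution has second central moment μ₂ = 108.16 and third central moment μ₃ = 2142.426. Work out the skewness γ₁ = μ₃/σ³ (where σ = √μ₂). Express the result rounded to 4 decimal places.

σ = √μ₂ = √108.16 = 10.40000
σ³ = μ₂^(3/2) = 1124.86400
γ₁ = μ₃/σ³ = 2142.426 / 1124.86400 ≈ 1.9046

1.9046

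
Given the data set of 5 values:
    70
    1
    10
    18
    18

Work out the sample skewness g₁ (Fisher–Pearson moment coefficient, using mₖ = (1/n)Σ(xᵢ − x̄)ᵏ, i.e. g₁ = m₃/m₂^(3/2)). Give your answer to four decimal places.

1.2418

x̄ = (70 + 1 + 10 + 18 + 18) / 5 = 23.4000
deviations (xᵢ − x̄): 46.6000, -22.4000, -13.4000, -5.4000, -5.4000
Σ(xᵢ − x̄)² = 2911.2000 ⇒ m₂ = 2911.2000/5 = 582.24000
Σ(xᵢ − x̄)³ = 87234.2400 ⇒ m₃ = 87234.2400/5 = 17446.84800
m₂^(3/2) = 582.24000^(1.5) = 14049.24731
g₁ = m₃ / m₂^(3/2) = 17446.84800 / 14049.24731 ≈ 1.2418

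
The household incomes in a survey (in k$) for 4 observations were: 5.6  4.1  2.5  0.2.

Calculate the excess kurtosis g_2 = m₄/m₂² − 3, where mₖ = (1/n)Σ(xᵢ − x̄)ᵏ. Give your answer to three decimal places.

-1.271

x̄ = 3.1000
Σ(xᵢ − x̄)² = 16.0200 ⇒ m₂ = 4.00500
Σ(xᵢ − x̄)⁴ = 110.9202 ⇒ m₄ = 27.73005
m₂² = 16.04002
g_2 = m₄/m₂² − 3 = 1.72880 − 3 ≈ -1.271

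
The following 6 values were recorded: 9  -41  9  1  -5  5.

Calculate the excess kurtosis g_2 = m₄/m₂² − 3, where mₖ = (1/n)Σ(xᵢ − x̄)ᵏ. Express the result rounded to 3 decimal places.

x̄ = -3.6667
Σ(xᵢ − x̄)² = 1813.3333 ⇒ m₂ = 302.22222
Σ(xᵢ − x̄)⁴ = 2000220.4444 ⇒ m₄ = 333370.07407
m₂² = 91338.27160
g_2 = m₄/m₂² − 3 = 3.64984 − 3 ≈ 0.650

0.650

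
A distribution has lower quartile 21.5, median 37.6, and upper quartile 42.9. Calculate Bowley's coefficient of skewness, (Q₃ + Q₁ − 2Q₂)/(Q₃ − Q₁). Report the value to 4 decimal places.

-0.5047

numerator: Q₃ + Q₁ − 2Q₂ = 42.9 + 21.5 − 2×37.6 = -10.8000
denominator: Q₃ − Q₁ = 42.9 − 21.5 = 21.4000
Bowley skewness = -10.8000 / 21.4000 ≈ -0.5047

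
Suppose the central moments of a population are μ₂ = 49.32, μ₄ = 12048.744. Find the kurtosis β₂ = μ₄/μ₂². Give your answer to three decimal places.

4.953

μ₂² = 49.32² = 2432.46240
μ₄/μ₂² = 12048.744 / 2432.46240 = 4.95331
β₂ ≈ 4.953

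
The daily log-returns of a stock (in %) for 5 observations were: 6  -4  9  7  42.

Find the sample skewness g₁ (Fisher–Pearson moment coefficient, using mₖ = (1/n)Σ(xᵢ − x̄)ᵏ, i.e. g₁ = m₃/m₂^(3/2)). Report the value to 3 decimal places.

1.174

x̄ = (6 - 4 + 9 + 7 + 42) / 5 = 12.0000
deviations (xᵢ − x̄): -6.0000, -16.0000, -3.0000, -5.0000, 30.0000
Σ(xᵢ − x̄)² = 1226.0000 ⇒ m₂ = 1226.0000/5 = 245.20000
Σ(xᵢ − x̄)³ = 22536.0000 ⇒ m₃ = 22536.0000/5 = 4507.20000
m₂^(3/2) = 245.20000^(1.5) = 3839.55328
g₁ = m₃ / m₂^(3/2) = 4507.20000 / 3839.55328 ≈ 1.174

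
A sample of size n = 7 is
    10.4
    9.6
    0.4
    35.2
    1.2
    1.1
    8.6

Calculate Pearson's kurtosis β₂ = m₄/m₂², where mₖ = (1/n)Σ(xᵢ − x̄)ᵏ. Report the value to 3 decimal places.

x̄ = 9.5000
Σ(xᵢ − x̄)² = 884.3800 ⇒ m₂ = 126.34000
Σ(xᵢ − x̄)⁴ = 452830.3942 ⇒ m₄ = 64690.05631
m₂² = 15961.79560
β₂ = m₄/m₂² = 64690.05631 / 15961.79560 ≈ 4.053

4.053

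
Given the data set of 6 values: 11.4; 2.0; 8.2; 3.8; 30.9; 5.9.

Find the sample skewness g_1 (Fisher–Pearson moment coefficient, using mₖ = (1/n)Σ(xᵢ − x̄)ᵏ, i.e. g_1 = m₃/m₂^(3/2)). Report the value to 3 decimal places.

1.420

x̄ = (11.4 + 2.0 + 8.2 + 3.8 + 30.9 + 5.9) / 6 = 10.3667
deviations (xᵢ − x̄): 1.0333, -8.3667, -2.1667, -6.5667, 20.5333, -4.4667
Σ(xᵢ − x̄)² = 560.4533 ⇒ m₂ = 560.4533/6 = 93.40889
Σ(xᵢ − x̄)³ = 7690.1976 ⇒ m₃ = 7690.1976/6 = 1281.69959
m₂^(3/2) = 93.40889^(1.5) = 902.78079
g_1 = m₃ / m₂^(3/2) = 1281.69959 / 902.78079 ≈ 1.420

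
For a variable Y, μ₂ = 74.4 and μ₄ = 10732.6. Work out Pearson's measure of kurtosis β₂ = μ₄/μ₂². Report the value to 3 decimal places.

1.939

μ₂² = 74.4² = 5535.36000
μ₄/μ₂² = 10732.6 / 5535.36000 = 1.93892
β₂ ≈ 1.939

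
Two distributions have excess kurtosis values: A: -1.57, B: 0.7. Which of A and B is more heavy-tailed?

Higher excess kurtosis ⇒ heavier tails relative to the normal distribution.
-1.57 vs 0.7: the larger is 0.7, so B has heavier tails. (B is leptokurtic — heavier-than-normal tails; the other is platykurtic.)

B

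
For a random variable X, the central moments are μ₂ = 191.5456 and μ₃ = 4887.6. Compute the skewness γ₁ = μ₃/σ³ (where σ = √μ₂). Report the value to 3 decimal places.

σ = √μ₂ = √191.5456 = 13.84000
σ³ = μ₂^(3/2) = 2650.99110
γ₁ = μ₃/σ³ = 4887.6 / 2650.99110 ≈ 1.844

1.844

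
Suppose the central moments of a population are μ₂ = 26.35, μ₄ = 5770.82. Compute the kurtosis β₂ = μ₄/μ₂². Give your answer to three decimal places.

8.311

μ₂² = 26.35² = 694.32250
μ₄/μ₂² = 5770.82 / 694.32250 = 8.31144
β₂ ≈ 8.311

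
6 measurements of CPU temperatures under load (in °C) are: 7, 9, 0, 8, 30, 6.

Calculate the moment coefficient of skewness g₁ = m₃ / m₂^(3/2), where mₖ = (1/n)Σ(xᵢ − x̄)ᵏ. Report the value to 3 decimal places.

x̄ = (7 + 9 + 0 + 8 + 30 + 6) / 6 = 10.0000
deviations (xᵢ − x̄): -3.0000, -1.0000, -10.0000, -2.0000, 20.0000, -4.0000
Σ(xᵢ − x̄)² = 530.0000 ⇒ m₂ = 530.0000/6 = 88.33333
Σ(xᵢ − x̄)³ = 6900.0000 ⇒ m₃ = 6900.0000/6 = 1150.00000
m₂^(3/2) = 88.33333^(1.5) = 830.20803
g₁ = m₃ / m₂^(3/2) = 1150.00000 / 830.20803 ≈ 1.385

1.385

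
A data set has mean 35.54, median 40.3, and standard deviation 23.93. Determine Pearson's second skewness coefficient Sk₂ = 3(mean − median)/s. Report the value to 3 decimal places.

-0.597

Sk₂ = 3(35.54 − 40.3) / 23.93 = 3 × -4.7600 / 23.93
    = -14.2800 / 23.93 ≈ -0.597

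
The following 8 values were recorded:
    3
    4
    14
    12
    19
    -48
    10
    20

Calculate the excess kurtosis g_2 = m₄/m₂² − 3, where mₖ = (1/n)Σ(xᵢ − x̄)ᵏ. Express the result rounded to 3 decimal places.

2.288

x̄ = 4.2500
Σ(xᵢ − x̄)² = 3385.5000 ⇒ m₂ = 423.18750
Σ(xᵢ − x̄)⁴ = 7575849.6563 ⇒ m₄ = 946981.20703
m₂² = 179087.66016
g_2 = m₄/m₂² − 3 = 5.28781 − 3 ≈ 2.288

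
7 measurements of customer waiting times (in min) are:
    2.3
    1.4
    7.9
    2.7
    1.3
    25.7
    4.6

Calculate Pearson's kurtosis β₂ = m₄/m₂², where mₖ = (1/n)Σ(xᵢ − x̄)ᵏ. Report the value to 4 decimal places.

x̄ = 6.5571
Σ(xᵢ − x̄)² = 459.3171 ⇒ m₂ = 65.61673
Σ(xᵢ − x̄)⁴ = 136323.7607 ⇒ m₄ = 19474.82295
m₂² = 4305.55587
β₂ = m₄/m₂² = 19474.82295 / 4305.55587 ≈ 4.5232

4.5232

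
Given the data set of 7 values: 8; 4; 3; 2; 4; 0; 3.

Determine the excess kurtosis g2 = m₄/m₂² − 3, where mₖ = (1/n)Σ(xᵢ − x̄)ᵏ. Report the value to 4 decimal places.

0.1795

x̄ = 3.4286
Σ(xᵢ − x̄)² = 35.7143 ⇒ m₂ = 5.10204
Σ(xᵢ − x̄)⁴ = 579.3528 ⇒ m₄ = 82.76468
m₂² = 26.03082
g2 = m₄/m₂² − 3 = 3.17949 − 3 ≈ 0.1795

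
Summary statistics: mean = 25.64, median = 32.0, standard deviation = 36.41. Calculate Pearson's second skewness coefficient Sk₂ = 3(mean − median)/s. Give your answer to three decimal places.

-0.524

Sk₂ = 3(25.64 − 32.0) / 36.41 = 3 × -6.3600 / 36.41
    = -19.0800 / 36.41 ≈ -0.524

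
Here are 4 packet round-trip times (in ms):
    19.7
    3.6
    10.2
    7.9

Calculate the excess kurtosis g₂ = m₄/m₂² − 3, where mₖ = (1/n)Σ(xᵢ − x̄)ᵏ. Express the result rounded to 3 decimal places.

x̄ = 10.3500
Σ(xᵢ − x̄)² = 139.0100 ⇒ m₂ = 34.75250
Σ(xᵢ − x̄)⁴ = 9754.6654 ⇒ m₄ = 2438.66636
m₂² = 1207.73626
g₂ = m₄/m₂² − 3 = 2.01920 − 3 ≈ -0.981

-0.981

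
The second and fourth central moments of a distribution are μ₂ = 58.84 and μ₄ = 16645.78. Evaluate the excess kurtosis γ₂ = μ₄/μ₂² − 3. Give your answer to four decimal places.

1.8079

μ₂² = 58.84² = 3462.14560
μ₄/μ₂² = 16645.78 / 3462.14560 = 4.80794
γ₂ = 4.80794 − 3 ≈ 1.8079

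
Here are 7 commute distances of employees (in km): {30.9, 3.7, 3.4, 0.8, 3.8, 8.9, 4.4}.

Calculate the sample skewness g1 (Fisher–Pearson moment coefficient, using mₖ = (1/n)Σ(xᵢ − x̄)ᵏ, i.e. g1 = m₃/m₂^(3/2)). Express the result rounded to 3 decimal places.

x̄ = (30.9 + 3.7 + 3.4 + 0.8 + 3.8 + 8.9 + 4.4) / 7 = 7.9857
deviations (xᵢ − x̄): 22.9143, -4.2857, -4.5857, -7.1857, -4.1857, 0.9143, -3.5857
Σ(xᵢ − x̄)² = 647.3086 ⇒ m₂ = 647.3086/7 = 92.47265
Σ(xᵢ − x̄)³ = 11366.6248 ⇒ m₃ = 11366.6248/7 = 1623.80355
m₂^(3/2) = 92.47265^(1.5) = 889.24202
g1 = m₃ / m₂^(3/2) = 1623.80355 / 889.24202 ≈ 1.826

1.826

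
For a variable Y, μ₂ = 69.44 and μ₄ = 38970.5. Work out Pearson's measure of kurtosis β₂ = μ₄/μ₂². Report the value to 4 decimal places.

μ₂² = 69.44² = 4821.91360
μ₄/μ₂² = 38970.5 / 4821.91360 = 8.08196
β₂ ≈ 8.0820

8.0820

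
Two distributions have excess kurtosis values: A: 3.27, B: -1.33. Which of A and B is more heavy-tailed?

Higher excess kurtosis ⇒ heavier tails relative to the normal distribution.
3.27 vs -1.33: the larger is 3.27, so A has heavier tails. (A is leptokurtic — heavier-than-normal tails; the other is platykurtic.)

A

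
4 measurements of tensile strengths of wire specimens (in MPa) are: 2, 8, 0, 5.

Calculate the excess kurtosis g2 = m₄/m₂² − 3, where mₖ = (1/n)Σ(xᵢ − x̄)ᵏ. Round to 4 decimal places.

x̄ = 3.7500
Σ(xᵢ − x̄)² = 36.7500 ⇒ m₂ = 9.18750
Σ(xᵢ − x̄)⁴ = 535.8281 ⇒ m₄ = 133.95703
m₂² = 84.41016
g2 = m₄/m₂² − 3 = 1.58698 − 3 ≈ -1.4130

-1.4130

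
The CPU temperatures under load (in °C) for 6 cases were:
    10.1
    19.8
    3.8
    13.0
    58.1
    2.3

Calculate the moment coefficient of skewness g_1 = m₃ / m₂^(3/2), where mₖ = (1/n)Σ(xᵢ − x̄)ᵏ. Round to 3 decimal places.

x̄ = (10.1 + 19.8 + 3.8 + 13.0 + 58.1 + 2.3) / 6 = 17.8500
deviations (xᵢ − x̄): -7.7500, 1.9500, -14.0500, -4.8500, 40.2500, -15.5500
Σ(xᵢ − x̄)² = 2146.6550 ⇒ m₂ = 2146.6550/6 = 357.77583
Σ(xᵢ − x̄)³ = 58101.8280 ⇒ m₃ = 58101.8280/6 = 9683.63800
m₂^(3/2) = 357.77583^(1.5) = 6767.31673
g_1 = m₃ / m₂^(3/2) = 9683.63800 / 6767.31673 ≈ 1.431

1.431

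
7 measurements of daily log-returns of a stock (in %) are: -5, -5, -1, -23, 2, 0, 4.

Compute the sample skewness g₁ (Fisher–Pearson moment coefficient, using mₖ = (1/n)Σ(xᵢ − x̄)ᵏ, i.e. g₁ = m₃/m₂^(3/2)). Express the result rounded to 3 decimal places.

-1.483

x̄ = (-5 - 5 - 1 - 23 + 2 + 0 + 4) / 7 = -4.0000
deviations (xᵢ − x̄): -1.0000, -1.0000, 3.0000, -19.0000, 6.0000, 4.0000, 8.0000
Σ(xᵢ − x̄)² = 488.0000 ⇒ m₂ = 488.0000/7 = 69.71429
Σ(xᵢ − x̄)³ = -6042.0000 ⇒ m₃ = -6042.0000/7 = -863.14286
m₂^(3/2) = 69.71429^(1.5) = 582.07999
g₁ = m₃ / m₂^(3/2) = -863.14286 / 582.07999 ≈ -1.483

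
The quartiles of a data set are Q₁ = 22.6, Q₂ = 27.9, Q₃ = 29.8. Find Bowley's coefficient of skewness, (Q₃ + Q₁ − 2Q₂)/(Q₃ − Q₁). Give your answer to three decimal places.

-0.472

numerator: Q₃ + Q₁ − 2Q₂ = 29.8 + 22.6 − 2×27.9 = -3.4000
denominator: Q₃ − Q₁ = 29.8 − 22.6 = 7.2000
Bowley skewness = -3.4000 / 7.2000 ≈ -0.472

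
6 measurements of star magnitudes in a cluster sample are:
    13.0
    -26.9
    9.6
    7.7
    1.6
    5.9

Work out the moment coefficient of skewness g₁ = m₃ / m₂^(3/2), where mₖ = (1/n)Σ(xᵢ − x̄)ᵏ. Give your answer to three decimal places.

-1.525

x̄ = (13.0 - 26.9 + 9.6 + 7.7 + 1.6 + 5.9) / 6 = 1.8167
deviations (xᵢ − x̄): 11.1833, -28.7167, 7.7833, 5.8833, -0.2167, 4.0833
Σ(xᵢ − x̄)² = 1061.6283 ⇒ m₂ = 1061.6283/6 = 176.93806
Σ(xᵢ − x̄)³ = -21539.2124 ⇒ m₃ = -21539.2124/6 = -3589.86874
m₂^(3/2) = 176.93806^(1.5) = 2353.59577
g₁ = m₃ / m₂^(3/2) = -3589.86874 / 2353.59577 ≈ -1.525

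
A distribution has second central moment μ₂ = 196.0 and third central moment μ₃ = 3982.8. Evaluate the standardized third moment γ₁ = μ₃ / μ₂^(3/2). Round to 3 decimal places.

1.451

σ = √μ₂ = √196.0 = 14.00000
σ³ = μ₂^(3/2) = 2744.00000
γ₁ = μ₃/σ³ = 3982.8 / 2744.00000 ≈ 1.451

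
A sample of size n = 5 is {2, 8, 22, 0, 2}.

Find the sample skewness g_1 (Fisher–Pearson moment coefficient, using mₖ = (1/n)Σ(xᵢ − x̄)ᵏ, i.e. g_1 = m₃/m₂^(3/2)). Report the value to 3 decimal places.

x̄ = (2 + 8 + 22 + 0 + 2) / 5 = 6.8000
deviations (xᵢ − x̄): -4.8000, 1.2000, 15.2000, -6.8000, -4.8000
Σ(xᵢ − x̄)² = 324.8000 ⇒ m₂ = 324.8000/5 = 64.96000
Σ(xᵢ − x̄)³ = 2977.9200 ⇒ m₃ = 2977.9200/5 = 595.58400
m₂^(3/2) = 64.96000^(1.5) = 523.56309
g_1 = m₃ / m₂^(3/2) = 595.58400 / 523.56309 ≈ 1.138

1.138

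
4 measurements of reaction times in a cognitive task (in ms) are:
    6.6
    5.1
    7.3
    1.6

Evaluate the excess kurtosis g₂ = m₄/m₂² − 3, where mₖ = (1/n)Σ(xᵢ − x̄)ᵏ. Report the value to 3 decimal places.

-1.024

x̄ = 5.1500
Σ(xᵢ − x̄)² = 19.3300 ⇒ m₂ = 4.83250
Σ(xᵢ − x̄)⁴ = 184.6110 ⇒ m₄ = 46.15276
m₂² = 23.35306
g₂ = m₄/m₂² − 3 = 1.97630 − 3 ≈ -1.024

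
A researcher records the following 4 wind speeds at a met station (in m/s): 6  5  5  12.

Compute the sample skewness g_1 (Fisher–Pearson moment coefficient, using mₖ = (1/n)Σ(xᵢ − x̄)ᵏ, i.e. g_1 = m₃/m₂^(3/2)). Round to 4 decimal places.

x̄ = (6 + 5 + 5 + 12) / 4 = 7.0000
deviations (xᵢ − x̄): -1.0000, -2.0000, -2.0000, 5.0000
Σ(xᵢ − x̄)² = 34.0000 ⇒ m₂ = 34.0000/4 = 8.50000
Σ(xᵢ − x̄)³ = 108.0000 ⇒ m₃ = 108.0000/4 = 27.00000
m₂^(3/2) = 8.50000^(1.5) = 24.78155
g_1 = m₃ / m₂^(3/2) = 27.00000 / 24.78155 ≈ 1.0895

1.0895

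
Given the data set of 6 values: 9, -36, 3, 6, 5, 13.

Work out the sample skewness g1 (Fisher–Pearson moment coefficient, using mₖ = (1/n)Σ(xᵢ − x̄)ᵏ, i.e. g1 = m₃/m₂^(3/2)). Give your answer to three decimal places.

-1.635

x̄ = (9 - 36 + 3 + 6 + 5 + 13) / 6 = 0.0000
deviations (xᵢ − x̄): 9.0000, -36.0000, 3.0000, 6.0000, 5.0000, 13.0000
Σ(xᵢ − x̄)² = 1616.0000 ⇒ m₂ = 1616.0000/6 = 269.33333
Σ(xᵢ − x̄)³ = -43362.0000 ⇒ m₃ = -43362.0000/6 = -7227.00000
m₂^(3/2) = 269.33333^(1.5) = 4420.13119
g1 = m₃ / m₂^(3/2) = -7227.00000 / 4420.13119 ≈ -1.635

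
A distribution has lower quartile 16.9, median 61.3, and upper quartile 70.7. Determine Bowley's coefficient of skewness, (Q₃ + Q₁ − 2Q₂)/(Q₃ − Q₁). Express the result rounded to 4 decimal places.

-0.6506

numerator: Q₃ + Q₁ − 2Q₂ = 70.7 + 16.9 − 2×61.3 = -35.0000
denominator: Q₃ − Q₁ = 70.7 − 16.9 = 53.8000
Bowley skewness = -35.0000 / 53.8000 ≈ -0.6506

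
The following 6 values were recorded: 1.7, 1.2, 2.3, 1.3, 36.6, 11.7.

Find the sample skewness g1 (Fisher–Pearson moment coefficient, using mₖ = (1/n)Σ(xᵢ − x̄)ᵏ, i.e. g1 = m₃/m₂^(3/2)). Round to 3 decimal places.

1.503

x̄ = (1.7 + 1.2 + 2.3 + 1.3 + 36.6 + 11.7) / 6 = 9.1333
deviations (xᵢ − x̄): -7.4333, -7.9333, -6.8333, -7.8333, 27.4667, 2.5667
Σ(xᵢ − x̄)² = 987.2533 ⇒ m₂ = 987.2533/6 = 164.54222
Σ(xᵢ − x̄)³ = 19028.4784 ⇒ m₃ = 19028.4784/6 = 3171.41307
m₂^(3/2) = 164.54222^(1.5) = 2110.64910
g1 = m₃ / m₂^(3/2) = 3171.41307 / 2110.64910 ≈ 1.503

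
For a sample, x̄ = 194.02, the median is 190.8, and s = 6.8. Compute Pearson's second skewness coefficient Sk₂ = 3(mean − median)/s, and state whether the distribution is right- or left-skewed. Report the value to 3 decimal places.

1.421, right-skewed

Sk₂ = 3(194.02 − 190.8) / 6.8 = 3 × 3.2200 / 6.8
    = 9.6600 / 6.8 ≈ 1.421
Sk₂ > 0 ⇒ mean > median ⇒ right-skewed (positive skew).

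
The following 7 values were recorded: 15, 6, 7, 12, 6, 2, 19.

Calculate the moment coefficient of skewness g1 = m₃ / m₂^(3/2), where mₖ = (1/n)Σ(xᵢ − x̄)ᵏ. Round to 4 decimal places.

x̄ = (15 + 6 + 7 + 12 + 6 + 2 + 19) / 7 = 9.5714
deviations (xᵢ − x̄): 5.4286, -3.5714, -2.5714, 2.4286, -3.5714, -7.5714, 9.4286
Σ(xᵢ − x̄)² = 213.7143 ⇒ m₂ = 213.7143/7 = 30.53061
Σ(xᵢ − x̄)³ = 470.3265 ⇒ m₃ = 470.3265/7 = 67.18950
m₂^(3/2) = 30.53061^(1.5) = 168.69541
g1 = m₃ / m₂^(3/2) = 67.18950 / 168.69541 ≈ 0.3983

0.3983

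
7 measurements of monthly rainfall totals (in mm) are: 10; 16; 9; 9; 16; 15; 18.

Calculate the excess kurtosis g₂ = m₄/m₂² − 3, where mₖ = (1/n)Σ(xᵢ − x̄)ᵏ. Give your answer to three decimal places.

x̄ = 13.2857
Σ(xᵢ − x̄)² = 87.4286 ⇒ m₂ = 12.48980
Σ(xᵢ − x̄)⁴ = 1402.3907 ⇒ m₄ = 200.34152
m₂² = 155.99500
g₂ = m₄/m₂² − 3 = 1.28428 − 3 ≈ -1.716

-1.716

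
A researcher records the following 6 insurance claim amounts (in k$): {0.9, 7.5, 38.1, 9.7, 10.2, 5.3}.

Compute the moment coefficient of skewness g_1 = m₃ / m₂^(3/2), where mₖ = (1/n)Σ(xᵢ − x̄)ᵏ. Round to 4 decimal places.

1.5188

x̄ = (0.9 + 7.5 + 38.1 + 9.7 + 10.2 + 5.3) / 6 = 11.9500
deviations (xᵢ − x̄): -11.0500, -4.4500, 26.1500, -2.2500, -1.7500, -6.6500
Σ(xᵢ − x̄)² = 878.0750 ⇒ m₂ = 878.0750/6 = 146.34583
Σ(xᵢ − x̄)³ = 16133.7750 ⇒ m₃ = 16133.7750/6 = 2688.96250
m₂^(3/2) = 146.34583^(1.5) = 1770.39650
g_1 = m₃ / m₂^(3/2) = 2688.96250 / 1770.39650 ≈ 1.5188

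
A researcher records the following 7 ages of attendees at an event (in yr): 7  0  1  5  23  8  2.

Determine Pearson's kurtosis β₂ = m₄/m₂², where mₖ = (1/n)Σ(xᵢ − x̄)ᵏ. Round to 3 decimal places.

3.898

x̄ = 6.5714
Σ(xᵢ − x̄)² = 369.7143 ⇒ m₂ = 52.81633
Σ(xᵢ − x̄)⁴ = 76120.2915 ⇒ m₄ = 10874.32736
m₂² = 2789.56435
β₂ = m₄/m₂² = 10874.32736 / 2789.56435 ≈ 3.898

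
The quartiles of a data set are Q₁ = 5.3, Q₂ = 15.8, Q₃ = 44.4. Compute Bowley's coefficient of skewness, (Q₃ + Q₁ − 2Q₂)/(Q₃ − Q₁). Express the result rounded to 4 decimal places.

0.4629

numerator: Q₃ + Q₁ − 2Q₂ = 44.4 + 5.3 − 2×15.8 = 18.1000
denominator: Q₃ − Q₁ = 44.4 − 5.3 = 39.1000
Bowley skewness = 18.1000 / 39.1000 ≈ 0.4629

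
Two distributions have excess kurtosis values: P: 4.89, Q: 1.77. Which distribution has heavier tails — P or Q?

P

Higher excess kurtosis ⇒ heavier tails relative to the normal distribution.
4.89 vs 1.77: the larger is 4.89, so P has heavier tails.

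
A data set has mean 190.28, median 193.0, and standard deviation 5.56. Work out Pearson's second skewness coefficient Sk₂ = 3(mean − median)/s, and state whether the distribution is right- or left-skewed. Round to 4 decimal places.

Sk₂ = 3(190.28 − 193.0) / 5.56 = 3 × -2.7200 / 5.56
    = -8.1600 / 5.56 ≈ -1.4676
Sk₂ < 0 ⇒ mean < median ⇒ left-skewed (negative skew).

-1.4676, left-skewed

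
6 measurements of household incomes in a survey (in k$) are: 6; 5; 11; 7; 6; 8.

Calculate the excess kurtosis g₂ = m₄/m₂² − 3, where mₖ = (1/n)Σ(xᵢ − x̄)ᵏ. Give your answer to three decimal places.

x̄ = 7.1667
Σ(xᵢ − x̄)² = 22.8333 ⇒ m₂ = 3.80556
Σ(xᵢ − x̄)⁴ = 242.1528 ⇒ m₄ = 40.35880
m₂² = 14.48225
g₂ = m₄/m₂² − 3 = 2.78678 − 3 ≈ -0.213

-0.213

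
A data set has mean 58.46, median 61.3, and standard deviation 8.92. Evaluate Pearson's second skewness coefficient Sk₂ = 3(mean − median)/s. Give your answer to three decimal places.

Sk₂ = 3(58.46 − 61.3) / 8.92 = 3 × -2.8400 / 8.92
    = -8.5200 / 8.92 ≈ -0.955

-0.955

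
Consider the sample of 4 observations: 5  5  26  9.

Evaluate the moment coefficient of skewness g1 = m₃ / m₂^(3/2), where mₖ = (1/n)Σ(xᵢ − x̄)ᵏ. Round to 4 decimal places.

x̄ = (5 + 5 + 26 + 9) / 4 = 11.2500
deviations (xᵢ − x̄): -6.2500, -6.2500, 14.7500, -2.2500
Σ(xᵢ − x̄)² = 300.7500 ⇒ m₂ = 300.7500/4 = 75.18750
Σ(xᵢ − x̄)³ = 2709.3750 ⇒ m₃ = 2709.3750/4 = 677.34375
m₂^(3/2) = 75.18750^(1.5) = 651.95627
g1 = m₃ / m₂^(3/2) = 677.34375 / 651.95627 ≈ 1.0389

1.0389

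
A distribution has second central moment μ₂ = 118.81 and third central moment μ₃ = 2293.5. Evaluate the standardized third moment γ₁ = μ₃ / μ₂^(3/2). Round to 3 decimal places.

1.771

σ = √μ₂ = √118.81 = 10.90000
σ³ = μ₂^(3/2) = 1295.02900
γ₁ = μ₃/σ³ = 2293.5 / 1295.02900 ≈ 1.771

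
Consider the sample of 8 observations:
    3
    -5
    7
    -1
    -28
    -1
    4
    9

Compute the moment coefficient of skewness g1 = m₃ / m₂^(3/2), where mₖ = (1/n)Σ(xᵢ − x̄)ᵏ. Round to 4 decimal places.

x̄ = (3 - 5 + 7 - 1 - 28 - 1 + 4 + 9) / 8 = -1.5000
deviations (xᵢ − x̄): 4.5000, -3.5000, 8.5000, 0.5000, -26.5000, 0.5000, 5.5000, 10.5000
Σ(xᵢ − x̄)² = 948.0000 ⇒ m₂ = 948.0000/8 = 118.50000
Σ(xᵢ − x̄)³ = -16623.0000 ⇒ m₃ = -16623.0000/8 = -2077.87500
m₂^(3/2) = 118.50000^(1.5) = 1289.96381
g1 = m₃ / m₂^(3/2) = -2077.87500 / 1289.96381 ≈ -1.6108

-1.6108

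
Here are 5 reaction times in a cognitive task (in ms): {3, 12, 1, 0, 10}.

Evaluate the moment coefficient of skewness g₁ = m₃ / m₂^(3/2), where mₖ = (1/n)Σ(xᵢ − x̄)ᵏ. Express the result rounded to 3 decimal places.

0.345

x̄ = (3 + 12 + 1 + 0 + 10) / 5 = 5.2000
deviations (xᵢ − x̄): -2.2000, 6.8000, -4.2000, -5.2000, 4.8000
Σ(xᵢ − x̄)² = 118.8000 ⇒ m₂ = 118.8000/5 = 23.76000
Σ(xᵢ − x̄)³ = 199.6800 ⇒ m₃ = 199.6800/5 = 39.93600
m₂^(3/2) = 23.76000^(1.5) = 115.81629
g₁ = m₃ / m₂^(3/2) = 39.93600 / 115.81629 ≈ 0.345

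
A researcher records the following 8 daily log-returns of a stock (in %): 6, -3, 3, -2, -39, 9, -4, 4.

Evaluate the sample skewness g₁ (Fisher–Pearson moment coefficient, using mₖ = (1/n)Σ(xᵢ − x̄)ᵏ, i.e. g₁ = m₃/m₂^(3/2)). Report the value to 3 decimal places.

x̄ = (6 - 3 + 3 - 2 - 39 + 9 - 4 + 4) / 8 = -3.2500
deviations (xᵢ − x̄): 9.2500, 0.2500, 6.2500, 1.2500, -35.7500, 12.2500, -0.7500, 7.2500
Σ(xᵢ − x̄)² = 1607.5000 ⇒ m₂ = 1607.5000/8 = 200.93750
Σ(xᵢ − x̄)³ = -42434.2500 ⇒ m₃ = -42434.2500/8 = -5304.28125
m₂^(3/2) = 200.93750^(1.5) = 2848.33779
g₁ = m₃ / m₂^(3/2) = -5304.28125 / 2848.33779 ≈ -1.862

-1.862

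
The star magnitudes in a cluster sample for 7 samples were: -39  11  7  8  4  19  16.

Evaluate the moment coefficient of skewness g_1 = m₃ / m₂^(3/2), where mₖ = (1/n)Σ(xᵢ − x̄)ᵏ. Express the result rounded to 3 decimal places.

x̄ = (-39 + 11 + 7 + 8 + 4 + 19 + 16) / 7 = 3.7143
deviations (xᵢ − x̄): -42.7143, 7.2857, 3.2857, 4.2857, 0.2857, 15.2857, 12.2857
Σ(xᵢ − x̄)² = 2291.4286 ⇒ m₂ = 2291.4286/7 = 327.34694
Σ(xᵢ − x̄)³ = -72005.7551 ⇒ m₃ = -72005.7551/7 = -10286.53644
m₂^(3/2) = 327.34694^(1.5) = 5922.60032
g_1 = m₃ / m₂^(3/2) = -10286.53644 / 5922.60032 ≈ -1.737

-1.737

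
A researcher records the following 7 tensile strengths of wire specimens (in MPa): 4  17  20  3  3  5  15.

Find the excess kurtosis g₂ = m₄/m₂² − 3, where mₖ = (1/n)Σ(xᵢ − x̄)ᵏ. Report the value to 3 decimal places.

-1.672

x̄ = 9.5714
Σ(xᵢ − x̄)² = 331.7143 ⇒ m₂ = 47.38776
Σ(xᵢ − x̄)⁴ = 20871.2711 ⇒ m₄ = 2981.61016
m₂² = 2245.59933
g₂ = m₄/m₂² − 3 = 1.32776 − 3 ≈ -1.672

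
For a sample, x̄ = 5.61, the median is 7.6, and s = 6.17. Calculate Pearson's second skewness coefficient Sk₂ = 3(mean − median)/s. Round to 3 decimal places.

Sk₂ = 3(5.61 − 7.6) / 6.17 = 3 × -1.9900 / 6.17
    = -5.9700 / 6.17 ≈ -0.968

-0.968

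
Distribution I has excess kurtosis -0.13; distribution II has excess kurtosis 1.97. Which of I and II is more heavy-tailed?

II

Higher excess kurtosis ⇒ heavier tails relative to the normal distribution.
-0.13 vs 1.97: the larger is 1.97, so II has heavier tails. (II is leptokurtic — heavier-than-normal tails; the other is platykurtic.)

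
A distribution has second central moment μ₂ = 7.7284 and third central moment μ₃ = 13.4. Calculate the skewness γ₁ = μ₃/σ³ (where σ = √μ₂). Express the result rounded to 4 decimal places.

σ = √μ₂ = √7.7284 = 2.78000
σ³ = μ₂^(3/2) = 21.48495
γ₁ = μ₃/σ³ = 13.4 / 21.48495 ≈ 0.6237

0.6237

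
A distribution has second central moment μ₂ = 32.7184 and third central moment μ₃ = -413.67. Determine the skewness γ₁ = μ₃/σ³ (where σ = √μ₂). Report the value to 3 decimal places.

-2.210

σ = √μ₂ = √32.7184 = 5.72000
σ³ = μ₂^(3/2) = 187.14925
γ₁ = μ₃/σ³ = -413.67 / 187.14925 ≈ -2.210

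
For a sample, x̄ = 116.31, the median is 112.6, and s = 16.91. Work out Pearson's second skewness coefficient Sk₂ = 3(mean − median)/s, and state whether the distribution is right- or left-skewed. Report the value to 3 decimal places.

Sk₂ = 3(116.31 − 112.6) / 16.91 = 3 × 3.7100 / 16.91
    = 11.1300 / 16.91 ≈ 0.658
Sk₂ > 0 ⇒ mean > median ⇒ right-skewed (positive skew).

0.658, right-skewed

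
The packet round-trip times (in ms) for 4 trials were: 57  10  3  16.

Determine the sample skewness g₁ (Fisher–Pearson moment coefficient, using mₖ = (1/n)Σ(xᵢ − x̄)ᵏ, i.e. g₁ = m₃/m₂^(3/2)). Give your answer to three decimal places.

0.990

x̄ = (57 + 10 + 3 + 16) / 4 = 21.5000
deviations (xᵢ − x̄): 35.5000, -11.5000, -18.5000, -5.5000
Σ(xᵢ − x̄)² = 1765.0000 ⇒ m₂ = 1765.0000/4 = 441.25000
Σ(xᵢ − x̄)³ = 36720.0000 ⇒ m₃ = 36720.0000/4 = 9180.00000
m₂^(3/2) = 441.25000^(1.5) = 9268.87612
g₁ = m₃ / m₂^(3/2) = 9180.00000 / 9268.87612 ≈ 0.990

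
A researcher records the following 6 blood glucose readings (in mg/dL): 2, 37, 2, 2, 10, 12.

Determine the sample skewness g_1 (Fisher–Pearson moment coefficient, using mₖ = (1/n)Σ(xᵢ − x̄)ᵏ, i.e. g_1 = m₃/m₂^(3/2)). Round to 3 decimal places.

1.389

x̄ = (2 + 37 + 2 + 2 + 10 + 12) / 6 = 10.8333
deviations (xᵢ − x̄): -8.8333, 26.1667, -8.8333, -8.8333, -0.8333, 1.1667
Σ(xᵢ − x̄)² = 920.8333 ⇒ m₂ = 920.8333/6 = 153.47222
Σ(xᵢ − x̄)³ = 15849.4444 ⇒ m₃ = 15849.4444/6 = 2641.57407
m₂^(3/2) = 153.47222^(1.5) = 1901.27384
g_1 = m₃ / m₂^(3/2) = 2641.57407 / 1901.27384 ≈ 1.389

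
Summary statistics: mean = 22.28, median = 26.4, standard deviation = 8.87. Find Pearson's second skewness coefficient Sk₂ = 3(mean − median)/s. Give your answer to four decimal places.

Sk₂ = 3(22.28 − 26.4) / 8.87 = 3 × -4.1200 / 8.87
    = -12.3600 / 8.87 ≈ -1.3935

-1.3935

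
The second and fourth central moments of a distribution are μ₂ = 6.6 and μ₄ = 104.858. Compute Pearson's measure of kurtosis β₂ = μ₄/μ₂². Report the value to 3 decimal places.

2.407

μ₂² = 6.6² = 43.56000
μ₄/μ₂² = 104.858 / 43.56000 = 2.40721
β₂ ≈ 2.407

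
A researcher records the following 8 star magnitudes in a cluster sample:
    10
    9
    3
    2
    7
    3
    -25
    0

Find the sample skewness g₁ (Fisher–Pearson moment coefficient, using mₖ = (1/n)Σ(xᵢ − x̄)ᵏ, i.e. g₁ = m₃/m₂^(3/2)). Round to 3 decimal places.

x̄ = (10 + 9 + 3 + 2 + 7 + 3 - 25 + 0) / 8 = 1.1250
deviations (xᵢ − x̄): 8.8750, 7.8750, 1.8750, 0.8750, 5.8750, 1.8750, -26.1250, -1.1250
Σ(xᵢ − x̄)² = 866.8750 ⇒ m₂ = 866.8750/8 = 108.35938
Σ(xᵢ − x̄)³ = -16428.0938 ⇒ m₃ = -16428.0938/8 = -2053.51172
m₂^(3/2) = 108.35938^(1.5) = 1127.97568
g₁ = m₃ / m₂^(3/2) = -2053.51172 / 1127.97568 ≈ -1.821

-1.821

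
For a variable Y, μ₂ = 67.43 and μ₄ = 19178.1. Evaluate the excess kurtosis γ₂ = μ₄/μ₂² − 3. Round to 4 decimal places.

1.2179

μ₂² = 67.43² = 4546.80490
μ₄/μ₂² = 19178.1 / 4546.80490 = 4.21793
γ₂ = 4.21793 − 3 ≈ 1.2179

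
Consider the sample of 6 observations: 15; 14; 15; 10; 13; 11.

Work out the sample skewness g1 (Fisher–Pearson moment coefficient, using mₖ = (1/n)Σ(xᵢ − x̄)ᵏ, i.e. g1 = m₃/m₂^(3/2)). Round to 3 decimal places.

x̄ = (15 + 14 + 15 + 10 + 13 + 11) / 6 = 13.0000
deviations (xᵢ − x̄): 2.0000, 1.0000, 2.0000, -3.0000, 0.0000, -2.0000
Σ(xᵢ − x̄)² = 22.0000 ⇒ m₂ = 22.0000/6 = 3.66667
Σ(xᵢ − x̄)³ = -18.0000 ⇒ m₃ = -18.0000/6 = -3.00000
m₂^(3/2) = 3.66667^(1.5) = 7.02113
g1 = m₃ / m₂^(3/2) = -3.00000 / 7.02113 ≈ -0.427

-0.427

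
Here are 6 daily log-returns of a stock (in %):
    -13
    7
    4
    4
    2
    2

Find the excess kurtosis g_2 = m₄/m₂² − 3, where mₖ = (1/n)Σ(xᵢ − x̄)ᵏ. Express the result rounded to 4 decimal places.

x̄ = 1.0000
Σ(xᵢ − x̄)² = 252.0000 ⇒ m₂ = 42.00000
Σ(xᵢ − x̄)⁴ = 39876.0000 ⇒ m₄ = 6646.00000
m₂² = 1764.00000
g_2 = m₄/m₂² − 3 = 3.76757 − 3 ≈ 0.7676

0.7676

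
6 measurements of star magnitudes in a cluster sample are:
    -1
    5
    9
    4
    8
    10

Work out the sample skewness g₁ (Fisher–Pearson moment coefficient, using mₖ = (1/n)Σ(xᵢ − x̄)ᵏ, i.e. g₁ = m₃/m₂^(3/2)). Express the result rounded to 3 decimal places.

-0.687

x̄ = (-1 + 5 + 9 + 4 + 8 + 10) / 6 = 5.8333
deviations (xᵢ − x̄): -6.8333, -0.8333, 3.1667, -1.8333, 2.1667, 4.1667
Σ(xᵢ − x̄)² = 82.8333 ⇒ m₂ = 82.8333/6 = 13.80556
Σ(xᵢ − x̄)³ = -211.5556 ⇒ m₃ = -211.5556/6 = -35.25926
m₂^(3/2) = 13.80556^(1.5) = 51.29568
g₁ = m₃ / m₂^(3/2) = -35.25926 / 51.29568 ≈ -0.687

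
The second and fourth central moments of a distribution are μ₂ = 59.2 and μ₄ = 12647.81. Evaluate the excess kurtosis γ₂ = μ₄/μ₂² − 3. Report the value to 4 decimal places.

0.6089

μ₂² = 59.2² = 3504.64000
μ₄/μ₂² = 12647.81 / 3504.64000 = 3.60888
γ₂ = 3.60888 − 3 ≈ 0.6089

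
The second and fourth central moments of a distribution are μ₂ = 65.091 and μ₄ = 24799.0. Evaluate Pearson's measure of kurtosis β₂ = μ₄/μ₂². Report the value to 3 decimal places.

5.853

μ₂² = 65.091² = 4236.83828
μ₄/μ₂² = 24799.0 / 4236.83828 = 5.85319
β₂ ≈ 5.853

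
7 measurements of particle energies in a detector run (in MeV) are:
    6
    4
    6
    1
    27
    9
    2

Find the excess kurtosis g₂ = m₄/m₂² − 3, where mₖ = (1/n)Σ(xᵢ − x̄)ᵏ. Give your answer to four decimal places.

x̄ = 7.8571
Σ(xᵢ − x̄)² = 470.8571 ⇒ m₂ = 67.26531
Σ(xᵢ − x̄)⁴ = 137919.5219 ⇒ m₄ = 19702.78884
m₂² = 4524.62141
g₂ = m₄/m₂² − 3 = 4.35457 − 3 ≈ 1.3546

1.3546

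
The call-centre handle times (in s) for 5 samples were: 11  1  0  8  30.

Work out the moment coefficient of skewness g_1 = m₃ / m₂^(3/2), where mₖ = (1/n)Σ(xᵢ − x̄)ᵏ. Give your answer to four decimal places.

x̄ = (11 + 1 + 0 + 8 + 30) / 5 = 10.0000
deviations (xᵢ − x̄): 1.0000, -9.0000, -10.0000, -2.0000, 20.0000
Σ(xᵢ − x̄)² = 586.0000 ⇒ m₂ = 586.0000/5 = 117.20000
Σ(xᵢ − x̄)³ = 6264.0000 ⇒ m₃ = 6264.0000/5 = 1252.80000
m₂^(3/2) = 117.20000^(1.5) = 1268.79488
g_1 = m₃ / m₂^(3/2) = 1252.80000 / 1268.79488 ≈ 0.9874

0.9874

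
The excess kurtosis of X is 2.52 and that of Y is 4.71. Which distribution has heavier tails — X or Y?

Higher excess kurtosis ⇒ heavier tails relative to the normal distribution.
2.52 vs 4.71: the larger is 4.71, so Y has heavier tails.

Y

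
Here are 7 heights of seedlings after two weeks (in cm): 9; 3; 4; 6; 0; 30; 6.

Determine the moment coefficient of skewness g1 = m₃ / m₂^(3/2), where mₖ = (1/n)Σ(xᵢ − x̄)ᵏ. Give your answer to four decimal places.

1.7067

x̄ = (9 + 3 + 4 + 6 + 0 + 30 + 6) / 7 = 8.2857
deviations (xᵢ − x̄): 0.7143, -5.2857, -4.2857, -2.2857, -8.2857, 21.7143, -2.2857
Σ(xᵢ − x̄)² = 597.4286 ⇒ m₂ = 597.4286/7 = 85.34694
Σ(xᵢ − x̄)³ = 9419.7551 ⇒ m₃ = 9419.7551/7 = 1345.67930
m₂^(3/2) = 85.34694^(1.5) = 788.46410
g1 = m₃ / m₂^(3/2) = 1345.67930 / 788.46410 ≈ 1.7067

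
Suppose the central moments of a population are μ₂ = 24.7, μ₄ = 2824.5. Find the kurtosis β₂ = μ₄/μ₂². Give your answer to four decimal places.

4.6296

μ₂² = 24.7² = 610.09000
μ₄/μ₂² = 2824.5 / 610.09000 = 4.62964
β₂ ≈ 4.6296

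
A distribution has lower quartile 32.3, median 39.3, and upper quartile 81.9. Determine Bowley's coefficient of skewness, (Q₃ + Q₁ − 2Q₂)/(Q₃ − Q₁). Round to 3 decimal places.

0.718

numerator: Q₃ + Q₁ − 2Q₂ = 81.9 + 32.3 − 2×39.3 = 35.6000
denominator: Q₃ − Q₁ = 81.9 − 32.3 = 49.6000
Bowley skewness = 35.6000 / 49.6000 ≈ 0.718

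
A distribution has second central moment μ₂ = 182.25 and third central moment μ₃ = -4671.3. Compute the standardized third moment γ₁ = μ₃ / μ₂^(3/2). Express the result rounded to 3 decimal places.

-1.899

σ = √μ₂ = √182.25 = 13.50000
σ³ = μ₂^(3/2) = 2460.37500
γ₁ = μ₃/σ³ = -4671.3 / 2460.37500 ≈ -1.899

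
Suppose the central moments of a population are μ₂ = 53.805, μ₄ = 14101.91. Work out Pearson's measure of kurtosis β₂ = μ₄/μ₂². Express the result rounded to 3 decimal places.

μ₂² = 53.805² = 2894.97803
μ₄/μ₂² = 14101.91 / 2894.97803 = 4.87116
β₂ ≈ 4.871

4.871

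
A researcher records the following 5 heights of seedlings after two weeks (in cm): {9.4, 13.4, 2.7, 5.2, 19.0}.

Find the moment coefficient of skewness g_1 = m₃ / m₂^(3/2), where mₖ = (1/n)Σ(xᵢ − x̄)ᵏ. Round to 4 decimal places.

x̄ = (9.4 + 13.4 + 2.7 + 5.2 + 19.0) / 5 = 9.9400
deviations (xᵢ − x̄): -0.5400, 3.4600, -7.2400, -4.7400, 9.0600
Σ(xᵢ − x̄)² = 169.2320 ⇒ m₂ = 169.2320/5 = 33.84640
Σ(xᵢ − x̄)³ = 298.9418 ⇒ m₃ = 298.9418/5 = 59.78837
m₂^(3/2) = 33.84640^(1.5) = 196.91043
g_1 = m₃ / m₂^(3/2) = 59.78837 / 196.91043 ≈ 0.3036

0.3036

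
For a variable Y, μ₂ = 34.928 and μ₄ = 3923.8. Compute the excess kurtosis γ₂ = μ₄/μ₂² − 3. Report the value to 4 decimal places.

μ₂² = 34.928² = 1219.96518
μ₄/μ₂² = 3923.8 / 1219.96518 = 3.21632
γ₂ = 3.21632 − 3 ≈ 0.2163

0.2163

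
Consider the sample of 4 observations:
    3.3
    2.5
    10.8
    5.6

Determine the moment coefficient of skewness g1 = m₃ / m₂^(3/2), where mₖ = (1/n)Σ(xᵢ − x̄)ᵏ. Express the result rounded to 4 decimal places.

0.7730

x̄ = (3.3 + 2.5 + 10.8 + 5.6) / 4 = 5.5500
deviations (xᵢ − x̄): -2.2500, -3.0500, 5.2500, 0.0500
Σ(xᵢ − x̄)² = 41.9300 ⇒ m₂ = 41.9300/4 = 10.48250
Σ(xᵢ − x̄)³ = 104.9400 ⇒ m₃ = 104.9400/4 = 26.23500
m₂^(3/2) = 10.48250^(1.5) = 33.93886
g1 = m₃ / m₂^(3/2) = 26.23500 / 33.93886 ≈ 0.7730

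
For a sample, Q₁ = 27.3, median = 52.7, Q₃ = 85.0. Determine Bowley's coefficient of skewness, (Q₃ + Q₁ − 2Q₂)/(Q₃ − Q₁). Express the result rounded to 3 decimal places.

0.120

numerator: Q₃ + Q₁ − 2Q₂ = 85.0 + 27.3 − 2×52.7 = 6.9000
denominator: Q₃ − Q₁ = 85.0 − 27.3 = 57.7000
Bowley skewness = 6.9000 / 57.7000 ≈ 0.120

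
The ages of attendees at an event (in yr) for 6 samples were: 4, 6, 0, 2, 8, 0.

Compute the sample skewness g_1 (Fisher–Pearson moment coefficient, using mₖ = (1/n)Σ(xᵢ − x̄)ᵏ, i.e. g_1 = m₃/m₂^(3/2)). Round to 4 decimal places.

0.2795

x̄ = (4 + 6 + 0 + 2 + 8 + 0) / 6 = 3.3333
deviations (xᵢ − x̄): 0.6667, 2.6667, -3.3333, -1.3333, 4.6667, -3.3333
Σ(xᵢ − x̄)² = 53.3333 ⇒ m₂ = 53.3333/6 = 8.88889
Σ(xᵢ − x̄)³ = 44.4444 ⇒ m₃ = 44.4444/6 = 7.40741
m₂^(3/2) = 8.88889^(1.5) = 26.50155
g_1 = m₃ / m₂^(3/2) = 7.40741 / 26.50155 ≈ 0.2795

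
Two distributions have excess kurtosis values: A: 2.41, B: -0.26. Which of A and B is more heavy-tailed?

A

Higher excess kurtosis ⇒ heavier tails relative to the normal distribution.
2.41 vs -0.26: the larger is 2.41, so A has heavier tails. (A is leptokurtic — heavier-than-normal tails; the other is platykurtic.)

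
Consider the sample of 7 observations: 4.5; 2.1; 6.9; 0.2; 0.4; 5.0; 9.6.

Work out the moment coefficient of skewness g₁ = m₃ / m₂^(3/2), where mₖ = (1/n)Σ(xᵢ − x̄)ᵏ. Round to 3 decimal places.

x̄ = (4.5 + 2.1 + 6.9 + 0.2 + 0.4 + 5.0 + 9.6) / 7 = 4.1000
deviations (xᵢ − x̄): 0.4000, -2.0000, 2.8000, -3.9000, -3.7000, 0.9000, 5.5000
Σ(xᵢ − x̄)² = 71.9600 ⇒ m₂ = 71.9600/7 = 10.28000
Σ(xᵢ − x̄)³ = 71.1480 ⇒ m₃ = 71.1480/7 = 10.16400
m₂^(3/2) = 10.28000^(1.5) = 32.96019
g₁ = m₃ / m₂^(3/2) = 10.16400 / 32.96019 ≈ 0.308

0.308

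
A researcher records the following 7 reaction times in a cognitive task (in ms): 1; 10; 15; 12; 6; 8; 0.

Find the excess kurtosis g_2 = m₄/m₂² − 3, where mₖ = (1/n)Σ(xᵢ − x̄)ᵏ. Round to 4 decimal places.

x̄ = 7.4286
Σ(xᵢ − x̄)² = 183.7143 ⇒ m₂ = 26.24490
Σ(xᵢ − x̄)⁴ = 8524.1691 ⇒ m₄ = 1217.73844
m₂² = 688.79467
g_2 = m₄/m₂² − 3 = 1.76793 − 3 ≈ -1.2321

-1.2321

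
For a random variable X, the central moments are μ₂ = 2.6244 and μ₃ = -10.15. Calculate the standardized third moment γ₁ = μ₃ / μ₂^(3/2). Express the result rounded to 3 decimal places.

σ = √μ₂ = √2.6244 = 1.62000
σ³ = μ₂^(3/2) = 4.25153
γ₁ = μ₃/σ³ = -10.15 / 4.25153 ≈ -2.387

-2.387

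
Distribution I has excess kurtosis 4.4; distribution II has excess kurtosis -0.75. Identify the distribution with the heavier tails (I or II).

I

Higher excess kurtosis ⇒ heavier tails relative to the normal distribution.
4.4 vs -0.75: the larger is 4.4, so I has heavier tails. (I is leptokurtic — heavier-than-normal tails; the other is platykurtic.)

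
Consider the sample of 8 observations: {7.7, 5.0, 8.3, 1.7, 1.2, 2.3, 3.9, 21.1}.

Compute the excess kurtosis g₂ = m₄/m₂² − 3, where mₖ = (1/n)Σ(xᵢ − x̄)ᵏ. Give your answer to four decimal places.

x̄ = 6.4000
Σ(xᵢ − x̄)² = 295.5400 ⇒ m₂ = 36.94250
Σ(xᵢ − x̄)⁴ = 48255.3862 ⇒ m₄ = 6031.92328
m₂² = 1364.74831
g₂ = m₄/m₂² − 3 = 4.41981 − 3 ≈ 1.4198

1.4198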